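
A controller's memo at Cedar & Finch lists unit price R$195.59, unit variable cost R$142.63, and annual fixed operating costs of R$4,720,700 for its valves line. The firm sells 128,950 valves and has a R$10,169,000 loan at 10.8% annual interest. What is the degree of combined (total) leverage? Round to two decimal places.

At 128,950 units, contribution = 128,950 × R$52.96 = R$6,829,192.00.
Operating income = contribution − fixed costs = R$6,829,192.00 − R$4,720,700 = R$2,108,492.00. Interest = R$1,098,252.00, so EBIT − I = R$1,010,240.00.
DCL = contribution ÷ (EBIT − I) = R$6,829,192.00 ÷ R$1,010,240.00 = 6.7600.

6.76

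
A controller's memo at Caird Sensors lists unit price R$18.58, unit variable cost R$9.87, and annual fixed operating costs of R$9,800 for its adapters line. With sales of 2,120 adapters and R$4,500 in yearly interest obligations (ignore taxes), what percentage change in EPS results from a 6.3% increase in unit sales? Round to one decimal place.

+27.9%

Total contribution margin = 2,120 × R$8.71 = R$18,465.20.
EBIT = R$18,465.20 − R$9,800 = R$8,665.20.
Interest = R$4,500.00, so EBIT − I = R$4,165.20.
Degree of combined leverage = contribution ÷ (EBIT − I) = R$18,465.20 ÷ R$4,165.20 = 4.4332.
%ΔEPS = DCL × %ΔSales = 4.4332 × +6.3% = +27.9%.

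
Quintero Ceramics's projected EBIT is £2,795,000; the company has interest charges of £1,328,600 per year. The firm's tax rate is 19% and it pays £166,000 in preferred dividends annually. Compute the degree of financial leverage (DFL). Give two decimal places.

Annual interest charges come to £1,328,600.00.
Pre-tax preferred-dividend burden = £166,000 ÷ (1 − 0.19) = £204,938.27.
DFL = EBIT ÷ [EBIT − I − D_p/(1−t)] = £2,795,000 ÷ [£2,795,000 − £1,328,600.00 − £204,938.27] = £2,795,000 ÷ £1,261,461.73 = 2.2157.

2.22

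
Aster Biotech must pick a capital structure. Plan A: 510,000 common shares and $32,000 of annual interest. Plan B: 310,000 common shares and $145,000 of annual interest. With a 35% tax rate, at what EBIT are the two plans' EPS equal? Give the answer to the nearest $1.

At indifference, (EBIT − 32,000)(1 − t)/510,000 = (EBIT − 145,000)(1 − t)/310,000.
Cancelling (1 − t) and cross-multiplying: 310,000·(EBIT − 32,000) = 510,000·(EBIT − 145,000).
EBIT × (510,000 − 310,000) = 145,000 × 510,000 − 32,000 × 310,000 = 64,030,000,000, so EBIT = 64,030,000,000 ÷ 200,000 = 320,150.00.

$320,150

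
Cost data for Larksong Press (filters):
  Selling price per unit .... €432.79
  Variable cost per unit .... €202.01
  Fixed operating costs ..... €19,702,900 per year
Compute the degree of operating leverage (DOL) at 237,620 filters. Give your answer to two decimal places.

1.56

Contribution at this volume is 237,620 × €230.78 = €54,837,943.60.
EBIT = €54,837,943.60 − €19,702,900 = €35,135,043.60.
Degree of operating leverage = €54,837,943.60 / €35,135,043.60 = 1.5608.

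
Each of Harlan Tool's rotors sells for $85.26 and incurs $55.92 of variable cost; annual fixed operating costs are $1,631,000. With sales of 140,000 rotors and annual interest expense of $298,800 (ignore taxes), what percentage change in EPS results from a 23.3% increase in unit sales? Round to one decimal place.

+43.9%

Contribution at this volume is 140,000 × $29.34 = $4,107,600.00.
EBIT = $4,107,600.00 − $1,631,000 = $2,476,600.00.
After interest of $298,800.00, pre-tax earnings = $2,177,800.00.
Degree of combined leverage = contribution ÷ (EBIT − I) = $4,107,600.00 ÷ $2,177,800.00 = 1.8861.
EPS therefore changes by 1.8861 × (+23.3%) = +43.9%.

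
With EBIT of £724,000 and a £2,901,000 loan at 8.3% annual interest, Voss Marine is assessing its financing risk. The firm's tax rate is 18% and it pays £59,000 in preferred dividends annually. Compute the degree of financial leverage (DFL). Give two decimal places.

1.76

Annual interest charges come to £240,783.00.
Pre-tax preferred-dividend burden = £59,000 ÷ (1 − 0.18) = £71,951.22.
DFL = EBIT ÷ [EBIT − I − D_p/(1−t)] = £724,000 ÷ [£724,000 − £240,783.00 − £71,951.22] = £724,000 ÷ £411,265.78 = 1.7604.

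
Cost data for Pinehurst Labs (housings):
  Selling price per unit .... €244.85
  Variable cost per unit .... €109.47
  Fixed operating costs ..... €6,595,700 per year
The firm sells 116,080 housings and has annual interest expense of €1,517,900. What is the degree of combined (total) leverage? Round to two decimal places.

Total contribution margin = 116,080 × €135.38 = €15,714,910.40.
EBIT = €15,714,910.40 − €6,595,700 = €9,119,210.40. Interest = €1,517,900.00, so EBIT − I = €7,601,310.40.
Degree of total leverage = total CM / (EBIT − interest) = €15,714,910.40 / €7,601,310.40 = 2.0674.

2.07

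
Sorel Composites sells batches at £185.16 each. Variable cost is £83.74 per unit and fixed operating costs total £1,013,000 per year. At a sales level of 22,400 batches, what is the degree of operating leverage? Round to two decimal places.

1.80

At 22,400 units, contribution = 22,400 × £101.42 = £2,271,808.00.
Subtracting fixed costs: EBIT = £2,271,808.00 − £1,013,000 = £1,258,808.00.
Degree of operating leverage = £2,271,808.00 / £1,258,808.00 = 1.8047.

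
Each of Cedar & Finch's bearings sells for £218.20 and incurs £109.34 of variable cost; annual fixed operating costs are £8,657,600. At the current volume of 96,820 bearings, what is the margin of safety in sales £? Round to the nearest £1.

Contribution margin per unit = £218.20 − £109.34 = £108.86. Break-even units = £8,657,600 ÷ £108.86 = 79,529.67; break-even revenue = 79,529.67 × £218.20 = £17,353,374.24.
Current sales = 96,820 × £218.20 = £21,126,124.00.
Margin of safety = £21,126,124.00 − £17,353,374.24 = £3,772,750.

£3,772,750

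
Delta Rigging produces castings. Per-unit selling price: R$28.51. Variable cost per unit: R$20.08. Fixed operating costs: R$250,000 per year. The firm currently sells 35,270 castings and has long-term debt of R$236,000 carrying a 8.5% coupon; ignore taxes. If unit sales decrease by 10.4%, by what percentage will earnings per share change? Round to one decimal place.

-113.4%

Total contribution margin = 35,270 × R$8.43 = R$297,326.10.
Subtracting fixed costs: EBIT = R$297,326.10 − R$250,000 = R$47,326.10.
Interest = R$20,060.00, so EBIT − I = R$27,266.10.
DCL = total CM / (EBIT − I) = R$297,326.10 / R$27,266.10 = 10.9046.
EPS therefore changes by 10.9046 × (-10.4%) = -113.4%.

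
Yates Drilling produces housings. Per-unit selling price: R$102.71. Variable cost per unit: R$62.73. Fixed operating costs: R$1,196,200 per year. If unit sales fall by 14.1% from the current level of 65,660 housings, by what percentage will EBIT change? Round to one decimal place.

-25.9%

Total contribution margin = 65,660 × R$39.98 = R$2,625,086.80.
EBIT = R$2,625,086.80 − R$1,196,200 = R$1,428,886.80.
DOL = contribution ÷ EBIT = R$2,625,086.80 ÷ R$1,428,886.80 = 1.8372.
%ΔEBIT = DOL × %ΔSales = 1.8372 × -14.1% = -25.9%.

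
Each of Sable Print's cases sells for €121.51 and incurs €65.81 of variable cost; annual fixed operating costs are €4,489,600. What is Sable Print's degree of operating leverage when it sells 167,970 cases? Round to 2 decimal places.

At 167,970 units, contribution = 167,970 × €55.70 = €9,355,929.00.
Subtracting fixed costs: EBIT = €9,355,929.00 − €4,489,600 = €4,866,329.00.
Degree of operating leverage = €9,355,929.00 / €4,866,329.00 = 1.9226.

1.92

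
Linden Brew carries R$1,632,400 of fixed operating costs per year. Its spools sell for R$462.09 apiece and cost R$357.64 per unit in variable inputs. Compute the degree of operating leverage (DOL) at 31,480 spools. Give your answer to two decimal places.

1.99

At 31,480 units, contribution = 31,480 × R$104.45 = R$3,288,086.00.
Operating income = contribution − fixed costs = R$3,288,086.00 − R$1,632,400 = R$1,655,686.00.
Degree of operating leverage = R$3,288,086.00 / R$1,655,686.00 = 1.9859.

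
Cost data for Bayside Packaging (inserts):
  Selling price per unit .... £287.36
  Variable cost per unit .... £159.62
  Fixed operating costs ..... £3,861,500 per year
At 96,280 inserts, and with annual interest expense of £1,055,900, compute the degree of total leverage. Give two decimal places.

1.67

Total contribution margin = 96,280 × £127.74 = £12,298,807.20.
Operating income = contribution − fixed costs = £12,298,807.20 − £3,861,500 = £8,437,307.20. Interest = £1,055,900.00, so EBIT − I = £7,381,407.20.
DCL = contribution ÷ (EBIT − I) = £12,298,807.20 ÷ £7,381,407.20 = 1.6662.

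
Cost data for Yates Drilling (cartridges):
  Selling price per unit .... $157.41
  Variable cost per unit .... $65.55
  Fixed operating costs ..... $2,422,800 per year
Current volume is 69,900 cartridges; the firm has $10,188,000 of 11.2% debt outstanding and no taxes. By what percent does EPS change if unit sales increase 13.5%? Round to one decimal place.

Total contribution margin = 69,900 × $91.86 = $6,421,014.00.
EBIT = $6,421,014.00 − $2,422,800 = $3,998,214.00.
After interest of $1,141,056.00, pre-tax earnings = $2,857,158.00.
Degree of combined leverage = contribution ÷ (EBIT − I) = $6,421,014.00 ÷ $2,857,158.00 = 2.2473.
%ΔEPS = DCL × %ΔSales = 2.2473 × +13.5% = +30.3%.

+30.3%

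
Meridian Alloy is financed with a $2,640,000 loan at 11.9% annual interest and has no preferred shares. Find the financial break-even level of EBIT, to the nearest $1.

Annual interest = 11.9% × $2,640,000 = $314,160.00.
With no preferred dividends, EPS = 0 when EBIT exactly covers interest, so the financial break-even EBIT is $314,160.00.

$314,160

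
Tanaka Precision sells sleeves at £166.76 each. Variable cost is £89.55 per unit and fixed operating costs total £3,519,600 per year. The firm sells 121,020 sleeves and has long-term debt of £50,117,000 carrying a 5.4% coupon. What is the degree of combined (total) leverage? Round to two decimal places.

3.00

Total contribution margin = 121,020 × £77.21 = £9,343,954.20.
EBIT = £9,343,954.20 − £3,519,600 = £5,824,354.20. Interest = £2,706,318.00.
DOL = £9,343,954.20 ÷ £5,824,354.20 = 1.6043; DFL = £5,824,354.20 ÷ £3,118,036.20 = 1.8680.
Combined leverage = 1.6043 × 1.8680 = 2.9968.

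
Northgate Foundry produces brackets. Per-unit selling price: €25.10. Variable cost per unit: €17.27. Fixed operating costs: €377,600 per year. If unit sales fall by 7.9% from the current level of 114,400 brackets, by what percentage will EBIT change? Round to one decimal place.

At 114,400 units, contribution = 114,400 × €7.83 = €895,752.00.
EBIT = €895,752.00 − €377,600 = €518,152.00.
DOL = contribution ÷ EBIT = €895,752.00 ÷ €518,152.00 = 1.7287.
So EBIT moves 1.7287 × (-7.9%) = -13.7%.

-13.7%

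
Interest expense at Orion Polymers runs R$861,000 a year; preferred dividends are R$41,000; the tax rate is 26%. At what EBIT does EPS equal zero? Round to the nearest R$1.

Grossing the preferred dividend up to pre-tax terms: R$41,000 / (1 − 0.26) = R$55,405.41.
Financial break-even EBIT = interest + D_p ÷ (1 − t) = R$861,000 + R$55,405.41 = R$916,405.41.

R$916,405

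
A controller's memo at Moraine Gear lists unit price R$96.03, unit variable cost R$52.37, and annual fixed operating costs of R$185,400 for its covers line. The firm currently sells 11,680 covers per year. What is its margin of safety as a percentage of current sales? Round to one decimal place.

Each unit contributes R$96.03 − R$52.37 = R$43.66. Break-even units = R$185,400 ÷ R$43.66 = 4,246.45; break-even revenue = 4,246.45 × R$96.03 = R$407,786.58.
Actual sales revenue = 11,680 × R$96.03 = R$1,121,630.40.
Margin of safety = (R$1,121,630.40 − R$407,786.58) ÷ R$1,121,630.40 = 63.6%.

63.6%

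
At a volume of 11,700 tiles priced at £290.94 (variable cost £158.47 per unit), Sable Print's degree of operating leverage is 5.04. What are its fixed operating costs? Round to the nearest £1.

At 11,700 units, contribution = 11,700 × £132.47 = £1,549,899.00.
Since DOL = CM ÷ EBIT, EBIT = £1,549,899.00 ÷ 5.04 = £307,519.64.
And FC = contribution − EBIT = £1,549,899.00 − £307,519.64 = £1,242,379.

£1,242,379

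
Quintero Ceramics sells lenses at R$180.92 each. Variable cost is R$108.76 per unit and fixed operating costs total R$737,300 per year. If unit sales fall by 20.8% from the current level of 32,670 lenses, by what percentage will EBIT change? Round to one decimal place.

Total contribution margin = 32,670 × R$72.16 = R$2,357,467.20.
Subtracting fixed costs: EBIT = R$2,357,467.20 − R$737,300 = R$1,620,167.20.
Degree of operating leverage = R$2,357,467.20 / R$1,620,167.20 = 1.4551.
Operating income changes by 1.4551 × -20.8% = -30.3%.

-30.3%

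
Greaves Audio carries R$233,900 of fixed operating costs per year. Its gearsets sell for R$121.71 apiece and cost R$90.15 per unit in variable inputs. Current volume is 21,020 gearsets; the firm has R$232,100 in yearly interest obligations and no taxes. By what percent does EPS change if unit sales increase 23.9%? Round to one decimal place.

+80.3%

Total contribution margin = 21,020 × R$31.56 = R$663,391.20.
Operating income = contribution − fixed costs = R$663,391.20 − R$233,900 = R$429,491.20.
After interest of R$232,100.00, pre-tax earnings = R$197,391.20.
Degree of combined leverage = contribution ÷ (EBIT − I) = R$663,391.20 ÷ R$197,391.20 = 3.3608.
%ΔEPS = DCL × %ΔSales = 3.3608 × +23.9% = +80.3%.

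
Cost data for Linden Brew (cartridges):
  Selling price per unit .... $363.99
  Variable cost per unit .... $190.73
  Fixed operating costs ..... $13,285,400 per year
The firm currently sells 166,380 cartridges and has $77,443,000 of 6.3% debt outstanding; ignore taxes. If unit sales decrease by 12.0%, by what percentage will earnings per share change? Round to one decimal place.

-32.4%

Contribution at this volume is 166,380 × $173.26 = $28,826,998.80.
EBIT = $28,826,998.80 − $13,285,400 = $15,541,598.80.
After interest of $4,878,909.00, pre-tax earnings = $10,662,689.80.
DCL = total CM / (EBIT − I) = $28,826,998.80 / $10,662,689.80 = 2.7035.
%ΔEPS = DCL × %ΔSales = 2.7035 × -12.0% = -32.4%.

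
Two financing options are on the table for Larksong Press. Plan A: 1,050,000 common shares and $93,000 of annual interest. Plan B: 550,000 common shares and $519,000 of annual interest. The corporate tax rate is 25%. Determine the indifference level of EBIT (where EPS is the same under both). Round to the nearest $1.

At indifference, (EBIT − 93,000)(1 − t)/1,050,000 = (EBIT − 519,000)(1 − t)/550,000.
Cancelling (1 − t) and cross-multiplying: 550,000·(EBIT − 93,000) = 1,050,000·(EBIT − 519,000).
EBIT × (1,050,000 − 550,000) = 519,000 × 1,050,000 − 93,000 × 550,000 = 493,800,000,000, so EBIT = 493,800,000,000 ÷ 500,000 = 987,600.00.

$987,600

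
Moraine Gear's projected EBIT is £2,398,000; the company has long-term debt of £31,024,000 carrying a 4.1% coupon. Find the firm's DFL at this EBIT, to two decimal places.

2.13

Annual interest charges come to £1,271,984.00.
DFL = EBIT ÷ (EBIT − I) = £2,398,000 ÷ (£2,398,000 − £1,271,984.00) = £2,398,000 ÷ £1,126,016.00 = 2.1296.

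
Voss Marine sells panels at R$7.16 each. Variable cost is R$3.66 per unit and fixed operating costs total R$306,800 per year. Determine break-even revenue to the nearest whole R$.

Contribution margin per unit = R$7.16 − R$3.66 = R$3.50, a CM ratio of R$3.50 ÷ R$7.16 = 0.4888.
Break-even revenue = fixed costs × price ÷ CM = R$306,800 × R$7.16 ÷ R$3.50 = R$627,625.

R$627,625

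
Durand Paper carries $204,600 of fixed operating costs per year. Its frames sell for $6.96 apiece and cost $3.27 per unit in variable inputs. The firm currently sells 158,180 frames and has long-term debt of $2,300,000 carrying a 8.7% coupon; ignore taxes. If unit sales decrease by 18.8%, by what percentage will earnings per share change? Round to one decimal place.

-61.3%

Contribution at this volume is 158,180 × $3.69 = $583,684.20.
Operating income = contribution − fixed costs = $583,684.20 − $204,600 = $379,084.20.
After interest of $200,100.00, pre-tax earnings = $178,984.20.
Degree of combined leverage = contribution ÷ (EBIT − I) = $583,684.20 ÷ $178,984.20 = 3.2611.
EPS therefore changes by 3.2611 × (-18.8%) = -61.3%.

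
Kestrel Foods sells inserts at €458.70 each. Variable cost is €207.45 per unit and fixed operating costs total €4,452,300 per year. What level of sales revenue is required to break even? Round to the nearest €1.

CM per unit = €458.70 − €207.45 = €251.25; CM ratio = €251.25 / €458.70 = 0.5477.
Break-even sales = FC ÷ CM ratio = €4,452,300 × €458.70 / €251.25 = €8,128,438.

€8,128,438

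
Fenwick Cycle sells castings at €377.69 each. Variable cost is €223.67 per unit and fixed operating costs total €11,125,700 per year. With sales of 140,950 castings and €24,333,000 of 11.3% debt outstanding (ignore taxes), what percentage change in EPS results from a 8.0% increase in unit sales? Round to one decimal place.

+22.2%

At 140,950 units, contribution = 140,950 × €154.02 = €21,709,119.00.
EBIT = €21,709,119.00 − €11,125,700 = €10,583,419.00.
After interest of €2,749,629.00, pre-tax earnings = €7,833,790.00.
DCL = total CM / (EBIT − I) = €21,709,119.00 / €7,833,790.00 = 2.7712.
%ΔEPS = DCL × %ΔSales = 2.7712 × +8.0% = +22.2%.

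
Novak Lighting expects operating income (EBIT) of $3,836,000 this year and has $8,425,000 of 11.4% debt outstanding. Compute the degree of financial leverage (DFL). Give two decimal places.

Interest = $960,450.00.
Degree of financial leverage = EBIT / (EBIT − interest) = $3,836,000 / $2,875,550.00 = 1.3340.

1.33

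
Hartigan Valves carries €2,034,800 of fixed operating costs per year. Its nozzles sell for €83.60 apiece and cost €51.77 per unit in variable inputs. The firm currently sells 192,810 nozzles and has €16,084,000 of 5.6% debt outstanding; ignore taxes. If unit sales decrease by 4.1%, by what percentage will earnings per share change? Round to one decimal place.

Total contribution margin = 192,810 × €31.83 = €6,137,142.30.
EBIT = €6,137,142.30 − €2,034,800 = €4,102,342.30.
Interest = €900,704.00, so EBIT − I = €3,201,638.30.
DCL = total CM / (EBIT − I) = €6,137,142.30 / €3,201,638.30 = 1.9169.
EPS therefore changes by 1.9169 × (-4.1%) = -7.9%.

-7.9%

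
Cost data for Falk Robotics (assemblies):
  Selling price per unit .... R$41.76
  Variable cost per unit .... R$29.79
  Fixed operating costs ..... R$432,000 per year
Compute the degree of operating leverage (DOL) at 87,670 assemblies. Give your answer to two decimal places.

1.70

Total contribution margin = 87,670 × R$11.97 = R$1,049,409.90.
EBIT = R$1,049,409.90 − R$432,000 = R$617,409.90.
DOL = contribution ÷ EBIT = R$1,049,409.90 ÷ R$617,409.90 = 1.6997.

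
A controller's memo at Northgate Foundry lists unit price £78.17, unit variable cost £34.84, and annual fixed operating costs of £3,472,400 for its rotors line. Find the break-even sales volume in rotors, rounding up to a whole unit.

Unit CM = price − variable cost = £78.17 − £34.84 = £43.33.
Break-even volume = fixed costs ÷ CM per unit = £3,472,400 ÷ £43.33 = 80,138.47, so 80,139 rotors.

80,139 rotors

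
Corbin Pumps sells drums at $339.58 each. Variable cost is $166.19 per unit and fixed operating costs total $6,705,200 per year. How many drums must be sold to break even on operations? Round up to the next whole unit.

38,672 drums

Each unit contributes $339.58 − $166.19 = $173.39.
Units to break even: $6,705,200 ÷ $173.39 = 38,671.20, rounded up to 38,672.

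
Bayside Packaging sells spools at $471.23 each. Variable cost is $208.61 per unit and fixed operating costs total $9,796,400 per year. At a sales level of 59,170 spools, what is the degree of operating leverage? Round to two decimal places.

Total contribution margin = 59,170 × $262.62 = $15,539,225.40.
EBIT = $15,539,225.40 − $9,796,400 = $5,742,825.40.
DOL = contribution ÷ EBIT = $15,539,225.40 ÷ $5,742,825.40 = 2.7059.

2.71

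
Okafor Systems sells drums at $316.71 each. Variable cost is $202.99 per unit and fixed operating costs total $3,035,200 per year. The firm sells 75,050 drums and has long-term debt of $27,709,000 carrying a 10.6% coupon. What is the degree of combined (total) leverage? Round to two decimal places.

3.33

Total contribution margin = 75,050 × $113.72 = $8,534,686.00.
Subtracting fixed costs: EBIT = $8,534,686.00 − $3,035,200 = $5,499,486.00. Interest = $2,937,154.00.
DOL = $8,534,686.00 ÷ $5,499,486.00 = 1.5519; DFL = $5,499,486.00 ÷ $2,562,332.00 = 2.1463.
DCL = DOL × DFL = 1.5519 × 2.1463 = 3.3308.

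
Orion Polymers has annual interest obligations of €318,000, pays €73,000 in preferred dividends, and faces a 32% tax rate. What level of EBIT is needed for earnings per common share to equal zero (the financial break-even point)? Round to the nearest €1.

Grossing the preferred dividend up to pre-tax terms: €73,000 / (1 − 0.32) = €107,352.94.
EPS = 0 when EBIT covers interest plus the pre-tax preferred burden: €318,000 + €107,352.94 = €425,352.94.

€425,353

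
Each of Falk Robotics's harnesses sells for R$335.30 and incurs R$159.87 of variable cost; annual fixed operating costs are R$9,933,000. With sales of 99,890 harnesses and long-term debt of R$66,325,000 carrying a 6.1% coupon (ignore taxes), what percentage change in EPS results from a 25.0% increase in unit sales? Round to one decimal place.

At 99,890 units, contribution = 99,890 × R$175.43 = R$17,523,702.70.
Operating income = contribution − fixed costs = R$17,523,702.70 − R$9,933,000 = R$7,590,702.70.
After interest of R$4,045,825.00, pre-tax earnings = R$3,544,877.70.
Degree of combined leverage = contribution ÷ (EBIT − I) = R$17,523,702.70 ÷ R$3,544,877.70 = 4.9434.
EPS therefore changes by 4.9434 × (+25.0%) = +123.6%.

+123.6%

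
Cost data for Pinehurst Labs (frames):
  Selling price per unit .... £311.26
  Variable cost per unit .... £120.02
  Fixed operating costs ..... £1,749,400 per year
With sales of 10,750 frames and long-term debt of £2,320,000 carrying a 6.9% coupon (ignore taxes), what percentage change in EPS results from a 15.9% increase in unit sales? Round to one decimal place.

+223.4%

Contribution at this volume is 10,750 × £191.24 = £2,055,830.00.
Operating income = contribution − fixed costs = £2,055,830.00 − £1,749,400 = £306,430.00.
Interest = £160,080.00, so EBIT − I = £146,350.00.
Degree of combined leverage = contribution ÷ (EBIT − I) = £2,055,830.00 ÷ £146,350.00 = 14.0474.
EPS therefore changes by 14.0474 × (+15.9%) = +223.4%.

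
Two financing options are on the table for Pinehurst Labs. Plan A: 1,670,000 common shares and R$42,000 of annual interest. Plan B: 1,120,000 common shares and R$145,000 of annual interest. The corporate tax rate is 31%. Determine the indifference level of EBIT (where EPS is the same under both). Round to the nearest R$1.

Set EPS_A = EPS_B: (EBIT − R$42,000)(1 − 0.31) ÷ 1,670,000 = (EBIT − R$145,000)(1 − 0.31) ÷ 1,120,000.
The (1 − t) factor cancels: (EBIT − 42,000) × 1,120,000 = (EBIT − 145,000) × 1,670,000.
Solving, EBIT = (145,000·1,670,000 − 42,000·1,120,000) / (1,670,000 − 1,120,000) = 195,110,000,000 / 550,000 = 354,745.45.

R$354,745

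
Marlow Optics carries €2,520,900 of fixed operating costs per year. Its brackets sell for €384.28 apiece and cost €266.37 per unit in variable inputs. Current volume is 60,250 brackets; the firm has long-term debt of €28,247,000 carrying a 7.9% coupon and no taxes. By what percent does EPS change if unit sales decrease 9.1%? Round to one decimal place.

-27.5%

At 60,250 units, contribution = 60,250 × €117.91 = €7,104,077.50.
Operating income = contribution − fixed costs = €7,104,077.50 − €2,520,900 = €4,583,177.50.
After interest of €2,231,513.00, pre-tax earnings = €2,351,664.50.
Degree of combined leverage = contribution ÷ (EBIT − I) = €7,104,077.50 ÷ €2,351,664.50 = 3.0209.
%ΔEPS = DCL × %ΔSales = 3.0209 × -9.1% = -27.5%.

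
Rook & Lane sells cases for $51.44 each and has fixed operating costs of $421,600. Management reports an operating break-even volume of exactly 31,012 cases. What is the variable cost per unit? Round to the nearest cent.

At break-even, FC = Q × (P − VC), so P − VC = $421,600 ÷ 31,012 = $13.5947.
Hence VC = price − CM = $51.44 − $13.5947 = $37.85.

$37.85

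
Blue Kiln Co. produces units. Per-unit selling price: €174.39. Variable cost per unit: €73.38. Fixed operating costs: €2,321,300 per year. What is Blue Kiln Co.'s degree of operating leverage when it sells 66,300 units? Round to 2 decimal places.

Total contribution margin = 66,300 × €101.01 = €6,696,963.00.
Operating income = contribution − fixed costs = €6,696,963.00 − €2,321,300 = €4,375,663.00.
So DOL = total CM / EBIT = €6,696,963.00 / €4,375,663.00 = 1.5305.

1.53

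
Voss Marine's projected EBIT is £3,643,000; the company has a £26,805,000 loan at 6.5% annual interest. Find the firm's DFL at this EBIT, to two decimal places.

Interest = £1,742,325.00.
DFL = EBIT ÷ (EBIT − I) = £3,643,000 ÷ (£3,643,000 − £1,742,325.00) = £3,643,000 ÷ £1,900,675.00 = 1.9167.

1.92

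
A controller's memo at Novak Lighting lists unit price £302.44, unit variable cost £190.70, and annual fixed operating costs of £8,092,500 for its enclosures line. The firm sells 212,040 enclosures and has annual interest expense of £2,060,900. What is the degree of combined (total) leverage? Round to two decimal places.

1.75

Total contribution margin = 212,040 × £111.74 = £23,693,349.60.
EBIT = £23,693,349.60 − £8,092,500 = £15,600,849.60. Interest = £2,060,900.00.
DOL = £23,693,349.60 ÷ £15,600,849.60 = 1.5187; DFL = £15,600,849.60 ÷ £13,539,949.60 = 1.1522.
DCL = DOL × DFL = 1.5187 × 1.1522 = 1.7498.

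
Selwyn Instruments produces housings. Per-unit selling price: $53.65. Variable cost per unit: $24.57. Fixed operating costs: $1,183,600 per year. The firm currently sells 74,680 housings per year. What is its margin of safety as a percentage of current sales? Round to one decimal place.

Unit CM = price − variable cost = $53.65 − $24.57 = $29.08. Break-even units = $1,183,600 ÷ $29.08 = 40,701.51; break-even revenue = 40,701.51 × $53.65 = $2,183,636.18.
Actual sales revenue = 74,680 × $53.65 = $4,006,582.00.
Margin of safety = ($4,006,582.00 − $2,183,636.18) ÷ $4,006,582.00 = 45.5%.

45.5%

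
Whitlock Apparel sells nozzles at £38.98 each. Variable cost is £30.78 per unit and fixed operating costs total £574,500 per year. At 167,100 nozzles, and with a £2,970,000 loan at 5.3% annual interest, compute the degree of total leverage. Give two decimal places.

2.15

Contribution at this volume is 167,100 × £8.20 = £1,370,220.00.
EBIT = £1,370,220.00 − £574,500 = £795,720.00. Interest = £157,410.00, so EBIT − I = £638,310.00.
DCL = contribution ÷ (EBIT − I) = £1,370,220.00 ÷ £638,310.00 = 2.1466.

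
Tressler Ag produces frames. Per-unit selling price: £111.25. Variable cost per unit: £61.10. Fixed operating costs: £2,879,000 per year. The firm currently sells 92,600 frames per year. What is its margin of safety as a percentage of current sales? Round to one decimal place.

38.0%

Contribution margin per unit = £111.25 − £61.10 = £50.15. Break-even units = £2,879,000 ÷ £50.15 = 57,407.78; break-even revenue = 57,407.78 × £111.25 = £6,386,615.15.
Actual sales revenue = 92,600 × £111.25 = £10,301,750.00.
Margin of safety = (£10,301,750.00 − £6,386,615.15) ÷ £10,301,750.00 = 38.0%.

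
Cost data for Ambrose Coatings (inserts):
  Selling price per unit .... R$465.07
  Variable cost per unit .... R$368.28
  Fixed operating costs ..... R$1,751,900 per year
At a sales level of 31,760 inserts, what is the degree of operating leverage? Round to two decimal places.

2.33

At 31,760 units, contribution = 31,760 × R$96.79 = R$3,074,050.40.
Operating income = contribution − fixed costs = R$3,074,050.40 − R$1,751,900 = R$1,322,150.40.
DOL = contribution ÷ EBIT = R$3,074,050.40 ÷ R$1,322,150.40 = 2.3250.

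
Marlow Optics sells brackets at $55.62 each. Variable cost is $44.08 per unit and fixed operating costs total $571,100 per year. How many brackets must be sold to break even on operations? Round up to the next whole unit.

Unit CM = price − variable cost = $55.62 − $44.08 = $11.54.
Break-even volume = fixed costs ÷ CM per unit = $571,100 ÷ $11.54 = 49,488.73, so 49,489 brackets.

49,489 brackets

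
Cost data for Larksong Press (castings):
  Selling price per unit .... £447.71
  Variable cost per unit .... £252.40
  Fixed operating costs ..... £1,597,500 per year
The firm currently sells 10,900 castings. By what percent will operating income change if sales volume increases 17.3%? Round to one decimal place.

At 10,900 units, contribution = 10,900 × £195.31 = £2,128,879.00.
Operating income = contribution − fixed costs = £2,128,879.00 − £1,597,500 = £531,379.00.
DOL = contribution ÷ EBIT = £2,128,879.00 ÷ £531,379.00 = 4.0063.
Operating income changes by 4.0063 × +17.3% = +69.3%.

+69.3%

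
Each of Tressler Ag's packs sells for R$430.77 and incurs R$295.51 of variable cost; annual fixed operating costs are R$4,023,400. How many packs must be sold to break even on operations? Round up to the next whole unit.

Contribution margin per unit = R$430.77 − R$295.51 = R$135.26.
Break-even Q = R$4,023,400 / R$135.26 = 29,745.67 → 29,746 packs.

29,746 packs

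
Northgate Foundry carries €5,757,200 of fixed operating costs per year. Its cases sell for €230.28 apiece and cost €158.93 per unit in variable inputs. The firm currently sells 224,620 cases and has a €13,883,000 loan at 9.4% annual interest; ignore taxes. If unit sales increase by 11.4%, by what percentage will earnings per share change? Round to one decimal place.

+20.4%

Contribution at this volume is 224,620 × €71.35 = €16,026,637.00.
Operating income = contribution − fixed costs = €16,026,637.00 − €5,757,200 = €10,269,437.00.
After interest of €1,305,002.00, pre-tax earnings = €8,964,435.00.
DCL = total CM / (EBIT − I) = €16,026,637.00 / €8,964,435.00 = 1.7878.
EPS therefore changes by 1.7878 × (+11.4%) = +20.4%.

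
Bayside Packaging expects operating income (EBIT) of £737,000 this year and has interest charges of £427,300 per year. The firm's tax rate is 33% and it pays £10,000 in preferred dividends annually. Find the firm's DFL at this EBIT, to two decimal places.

2.50

Interest = £427,300.00.
Preferred dividends grossed up pre-tax: £10,000 / (1 − 0.33) = £14,925.37.
DFL = EBIT ÷ [EBIT − I − D_p/(1−t)] = £737,000 ÷ [£737,000 − £427,300.00 − £14,925.37] = £737,000 ÷ £294,774.63 = 2.5002.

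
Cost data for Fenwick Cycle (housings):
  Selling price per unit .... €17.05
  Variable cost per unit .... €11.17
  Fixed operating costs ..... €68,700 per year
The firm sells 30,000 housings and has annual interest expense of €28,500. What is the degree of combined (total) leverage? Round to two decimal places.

2.23

At 30,000 units, contribution = 30,000 × €5.88 = €176,400.00.
Operating income = contribution − fixed costs = €176,400.00 − €68,700 = €107,700.00. Interest = €28,500.00, so EBIT − I = €79,200.00.
DCL = contribution ÷ (EBIT − I) = €176,400.00 ÷ €79,200.00 = 2.2273.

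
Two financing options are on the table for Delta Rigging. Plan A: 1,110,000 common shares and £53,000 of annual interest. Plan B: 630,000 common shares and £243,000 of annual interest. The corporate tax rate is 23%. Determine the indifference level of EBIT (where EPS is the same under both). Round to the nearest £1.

Set EPS_A = EPS_B: (EBIT − £53,000)(1 − 0.23) ÷ 1,110,000 = (EBIT − £243,000)(1 − 0.23) ÷ 630,000.
Cancelling (1 − t) and cross-multiplying: 630,000·(EBIT − 53,000) = 1,110,000·(EBIT − 243,000).
EBIT × (1,110,000 − 630,000) = 243,000 × 1,110,000 − 53,000 × 630,000 = 236,340,000,000, so EBIT = 236,340,000,000 ÷ 480,000 = 492,375.00.

£492,375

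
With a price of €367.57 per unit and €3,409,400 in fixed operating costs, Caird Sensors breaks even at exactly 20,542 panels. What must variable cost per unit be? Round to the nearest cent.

Contribution per unit must be FC / Q = €3,409,400 / 20,542 = €165.9722.
Variable cost per unit = €367.57 − €165.9722 = €201.60.

€201.60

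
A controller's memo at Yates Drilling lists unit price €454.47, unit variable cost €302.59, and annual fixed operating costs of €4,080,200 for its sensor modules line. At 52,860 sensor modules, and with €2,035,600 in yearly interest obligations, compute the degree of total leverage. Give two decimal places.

Contribution at this volume is 52,860 × €151.88 = €8,028,376.80.
Subtracting fixed costs: EBIT = €8,028,376.80 − €4,080,200 = €3,948,176.80. Interest = €2,035,600.00, so EBIT − I = €1,912,576.80.
Degree of total leverage = total CM / (EBIT − interest) = €8,028,376.80 / €1,912,576.80 = 4.1977.

4.20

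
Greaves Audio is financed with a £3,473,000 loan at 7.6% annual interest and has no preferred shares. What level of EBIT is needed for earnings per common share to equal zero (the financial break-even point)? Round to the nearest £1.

£263,948

Annual interest = 7.6% × £3,473,000 = £263,948.00.
Without preferred stock the financial break-even is simply EBIT = interest = £263,948.00.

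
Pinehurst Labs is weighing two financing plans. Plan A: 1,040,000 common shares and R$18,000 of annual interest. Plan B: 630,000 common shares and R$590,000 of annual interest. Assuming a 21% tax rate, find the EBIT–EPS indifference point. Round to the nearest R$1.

R$1,468,927

Set EPS_A = EPS_B: (EBIT − R$18,000)(1 − 0.21) ÷ 1,040,000 = (EBIT − R$590,000)(1 − 0.21) ÷ 630,000.
The (1 − t) factor cancels: (EBIT − 18,000) × 630,000 = (EBIT − 590,000) × 1,040,000.
EBIT × (1,040,000 − 630,000) = 590,000 × 1,040,000 − 18,000 × 630,000 = 602,260,000,000, so EBIT = 602,260,000,000 ÷ 410,000 = 1,468,926.83.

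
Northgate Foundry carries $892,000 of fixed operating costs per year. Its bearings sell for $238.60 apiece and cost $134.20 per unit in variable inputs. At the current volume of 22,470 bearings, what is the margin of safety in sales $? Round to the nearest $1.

$3,322,729

Each unit contributes $238.60 − $134.20 = $104.40. Break-even units = $892,000 ÷ $104.40 = 8,544.06; break-even revenue = 8,544.06 × $238.60 = $2,038,613.03.
Current sales = 22,470 × $238.60 = $5,361,342.00.
Margin of safety = $5,361,342.00 − $2,038,613.03 = $3,322,729.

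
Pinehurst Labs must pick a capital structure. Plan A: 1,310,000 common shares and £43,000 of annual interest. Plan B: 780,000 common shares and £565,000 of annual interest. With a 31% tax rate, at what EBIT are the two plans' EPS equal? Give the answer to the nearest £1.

Set EPS_A = EPS_B: (EBIT − £43,000)(1 − 0.31) ÷ 1,310,000 = (EBIT − £565,000)(1 − 0.31) ÷ 780,000.
The (1 − t) factor cancels: (EBIT − 43,000) × 780,000 = (EBIT − 565,000) × 1,310,000.
EBIT × (1,310,000 − 780,000) = 565,000 × 1,310,000 − 43,000 × 780,000 = 706,610,000,000, so EBIT = 706,610,000,000 ÷ 530,000 = 1,333,226.42.

£1,333,226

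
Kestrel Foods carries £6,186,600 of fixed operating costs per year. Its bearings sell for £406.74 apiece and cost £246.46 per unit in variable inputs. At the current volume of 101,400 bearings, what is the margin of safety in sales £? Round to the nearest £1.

£25,543,800

Unit CM = price − variable cost = £406.74 − £246.46 = £160.28. Break-even units = £6,186,600 ÷ £160.28 = 38,598.70; break-even revenue = 38,598.70 × £406.74 = £15,699,636.16.
Actual sales revenue = 101,400 × £406.74 = £41,243,436.00.
Margin of safety = £41,243,436.00 − £15,699,636.16 = £25,543,800.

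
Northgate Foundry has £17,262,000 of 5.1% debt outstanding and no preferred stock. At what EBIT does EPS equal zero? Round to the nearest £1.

Annual interest = 5.1% × £17,262,000 = £880,362.00.
With no preferred dividends, EPS = 0 when EBIT exactly covers interest, so the financial break-even EBIT is £880,362.00.

£880,362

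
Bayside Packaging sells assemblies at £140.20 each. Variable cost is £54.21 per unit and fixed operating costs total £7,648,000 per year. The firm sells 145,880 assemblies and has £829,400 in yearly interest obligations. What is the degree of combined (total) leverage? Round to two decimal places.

3.08

At 145,880 units, contribution = 145,880 × £85.99 = £12,544,221.20.
Subtracting fixed costs: EBIT = £12,544,221.20 − £7,648,000 = £4,896,221.20. Interest = £829,400.00.
DOL = £12,544,221.20 ÷ £4,896,221.20 = 2.5620; DFL = £4,896,221.20 ÷ £4,066,821.20 = 1.2039.
DCL = DOL × DFL = 2.5620 × 1.2039 = 3.0844.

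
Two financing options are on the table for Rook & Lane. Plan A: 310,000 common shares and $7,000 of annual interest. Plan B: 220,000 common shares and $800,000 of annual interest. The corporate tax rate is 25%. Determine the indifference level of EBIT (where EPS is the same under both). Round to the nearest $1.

Set EPS_A = EPS_B: (EBIT − $7,000)(1 − 0.25) ÷ 310,000 = (EBIT − $800,000)(1 − 0.25) ÷ 220,000.
Cancelling (1 − t) and cross-multiplying: 220,000·(EBIT − 7,000) = 310,000·(EBIT − 800,000).
Solving, EBIT = (800,000·310,000 − 7,000·220,000) / (310,000 − 220,000) = 246,460,000,000 / 90,000 = 2,738,444.44.

$2,738,444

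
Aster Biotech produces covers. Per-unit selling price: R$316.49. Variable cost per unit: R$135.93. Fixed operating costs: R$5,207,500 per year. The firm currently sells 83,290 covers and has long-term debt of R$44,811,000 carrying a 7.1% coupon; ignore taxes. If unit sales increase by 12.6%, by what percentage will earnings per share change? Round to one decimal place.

Total contribution margin = 83,290 × R$180.56 = R$15,038,842.40.
Subtracting fixed costs: EBIT = R$15,038,842.40 − R$5,207,500 = R$9,831,342.40.
After interest of R$3,181,581.00, pre-tax earnings = R$6,649,761.40.
Degree of combined leverage = contribution ÷ (EBIT − I) = R$15,038,842.40 ÷ R$6,649,761.40 = 2.2616.
EPS therefore changes by 2.2616 × (+12.6%) = +28.5%.

+28.5%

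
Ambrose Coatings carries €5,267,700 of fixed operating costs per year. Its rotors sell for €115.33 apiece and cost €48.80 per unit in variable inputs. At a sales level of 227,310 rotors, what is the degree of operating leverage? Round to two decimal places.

1.53

At 227,310 units, contribution = 227,310 × €66.53 = €15,122,934.30.
Subtracting fixed costs: EBIT = €15,122,934.30 − €5,267,700 = €9,855,234.30.
DOL = contribution ÷ EBIT = €15,122,934.30 ÷ €9,855,234.30 = 1.5345.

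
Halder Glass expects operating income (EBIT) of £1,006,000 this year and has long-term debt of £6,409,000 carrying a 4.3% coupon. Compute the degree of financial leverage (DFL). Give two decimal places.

Interest = £275,587.00.
Degree of financial leverage = EBIT / (EBIT − interest) = £1,006,000 / £730,413.00 = 1.3773.

1.38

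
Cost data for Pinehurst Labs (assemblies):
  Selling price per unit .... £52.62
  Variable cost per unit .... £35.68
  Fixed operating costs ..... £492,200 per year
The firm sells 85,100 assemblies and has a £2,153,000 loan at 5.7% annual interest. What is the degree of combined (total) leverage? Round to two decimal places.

Total contribution margin = 85,100 × £16.94 = £1,441,594.00.
Subtracting fixed costs: EBIT = £1,441,594.00 − £492,200 = £949,394.00. Interest = £122,721.00.
DOL = £1,441,594.00 ÷ £949,394.00 = 1.5184; DFL = £949,394.00 ÷ £826,673.00 = 1.1485.
DCL = DOL × DFL = 1.5184 × 1.1485 = 1.7439.

1.74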